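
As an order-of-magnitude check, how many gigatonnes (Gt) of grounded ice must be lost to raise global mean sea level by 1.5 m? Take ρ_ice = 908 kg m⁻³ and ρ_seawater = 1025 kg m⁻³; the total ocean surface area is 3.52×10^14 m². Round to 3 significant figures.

Required water volume = Δh × A = 1.5 m × 3.52×10^14 m² = 5.280×10^14 m³.
ρ_w = 1025 kg m⁻³, so the mass of water = 5.280×10^14 m³ × 1025 kg m⁻³ = 5.412×10^17 kg = 5.41×10^5 Gt (and the same mass of ice, by conservation).

≈ 5.41×10^5 Gt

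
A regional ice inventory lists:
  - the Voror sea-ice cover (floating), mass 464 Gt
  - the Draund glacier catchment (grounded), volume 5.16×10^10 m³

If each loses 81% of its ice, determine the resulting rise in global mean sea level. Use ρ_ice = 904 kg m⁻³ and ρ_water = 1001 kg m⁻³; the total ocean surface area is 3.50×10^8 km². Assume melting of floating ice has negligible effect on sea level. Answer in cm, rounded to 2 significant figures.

The Voror sea-ice cover is floating and already displaces its own weight of water, so its melt adds essentially nothing to sea level.
Draund: 0.81 × 5.16×10^10 m³ × (904/1001) = 3.775×10^10 m³ of water.
Total added water ≈ 3.775×10^10 m³ over 3.50×10^14 m² → Δh = 1.08×10^-4 m = 0.011 cm.

≈ 0.011 cm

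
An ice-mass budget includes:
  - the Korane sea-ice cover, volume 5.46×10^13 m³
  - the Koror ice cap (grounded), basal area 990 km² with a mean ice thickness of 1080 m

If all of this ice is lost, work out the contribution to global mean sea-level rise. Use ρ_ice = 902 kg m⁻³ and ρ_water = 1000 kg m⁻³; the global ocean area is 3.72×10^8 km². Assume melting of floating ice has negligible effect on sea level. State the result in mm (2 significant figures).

The Korane sea-ice cover is floating and already displaces its own weight of water, so its melt adds essentially nothing to sea level.
Koror: ice volume = 990 km² × 1080 m = 1069 km³; 1069 × (902/1000) = 964.4 km³ of water.
Total added water ≈ 9.644×10^11 m³ over 3.72×10^14 m² → Δh = 2.59×10^-3 m = 2.6 mm.

≈ 2.6 mm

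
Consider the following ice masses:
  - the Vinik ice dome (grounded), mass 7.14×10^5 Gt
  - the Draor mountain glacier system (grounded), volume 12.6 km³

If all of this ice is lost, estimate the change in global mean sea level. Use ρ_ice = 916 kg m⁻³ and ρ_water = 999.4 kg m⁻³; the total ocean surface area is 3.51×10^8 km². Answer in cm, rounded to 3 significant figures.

≈ 204 cm

Vinik: 7.14×10^5 Gt = 7.140×10^17 kg; dividing by ρ_w = 999.4 kg m⁻³ gives 7.144×10^14 m³ of water.
Draor: 12.6 km³ × (916/999.4) = 11.55 km³ of water.
Total added water ≈ 7.144×10^14 m³ over 3.51×10^14 m² → Δh = 2.04 m = 204 cm.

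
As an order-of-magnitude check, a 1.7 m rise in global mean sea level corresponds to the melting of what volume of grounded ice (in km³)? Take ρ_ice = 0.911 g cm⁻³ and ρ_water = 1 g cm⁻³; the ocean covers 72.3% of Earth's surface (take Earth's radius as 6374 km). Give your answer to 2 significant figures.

≈ 6.9×10^5 km³

Required water volume = Δh × A = 1.7 m × 3.69×10^14 m² = 6.275×10^14 m³ = 6.275×10^5 km³.
Ice volume = water volume × ρ_w/ρ_ice = 6.275×10^5 × 1000/911 = 6.9×10^5 km³.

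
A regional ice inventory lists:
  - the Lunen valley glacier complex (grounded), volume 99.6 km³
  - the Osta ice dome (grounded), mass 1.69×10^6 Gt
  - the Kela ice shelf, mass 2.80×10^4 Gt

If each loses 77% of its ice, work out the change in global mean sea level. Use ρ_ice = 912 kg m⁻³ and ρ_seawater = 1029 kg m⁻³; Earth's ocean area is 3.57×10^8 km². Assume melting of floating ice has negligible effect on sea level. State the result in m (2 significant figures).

≈ 3.5 m

Lunen: 0.77 × 99.6 km³ × (912/1029) = 67.97 km³ of water.
Osta: 0.77 × 1.69×10^6 Gt = 1.301×10^18 kg; dividing by ρ_w = 1029 kg m⁻³ gives 1.265×10^15 m³ of water.
The Kela ice shelf is floating and already displaces its own weight of water, so its melt adds essentially nothing to sea level.
Total added water ≈ 1.265×10^15 m³ over 3.57×10^14 m² → Δh = 3.54 m.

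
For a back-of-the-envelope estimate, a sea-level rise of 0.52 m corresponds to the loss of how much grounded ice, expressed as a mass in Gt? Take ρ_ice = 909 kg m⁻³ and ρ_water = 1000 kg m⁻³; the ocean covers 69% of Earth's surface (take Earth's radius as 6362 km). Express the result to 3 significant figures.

Required water volume = Δh × A = 0.52 m × 3.51×10^14 m² = 1.825×10^14 m³.
ρ_w = 1000 kg m⁻³, so the mass of water = 1.825×10^14 m³ × 1000 kg m⁻³ = 1.825×10^17 kg = 1.82×10^5 Gt (and the same mass of ice, by conservation).

≈ 1.82×10^5 Gt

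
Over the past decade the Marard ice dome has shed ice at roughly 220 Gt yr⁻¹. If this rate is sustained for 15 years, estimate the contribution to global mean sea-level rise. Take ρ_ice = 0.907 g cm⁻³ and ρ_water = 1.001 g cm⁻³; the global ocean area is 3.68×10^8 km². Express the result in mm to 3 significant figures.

≈ 8.96 mm

Total mass lost = 220 Gt/yr × 15 yr = 3300 Gt = 3.300×10^15 kg.
ρ_w = 1.001 g cm⁻³ = 1001 kg m⁻³, so water volume = 3.300×10^15 / 1001 = 3.297×10^12 m³.
Δh = 3.297×10^12 / 3.68×10^14 = 8.96×10^-3 m = 8.96 mm.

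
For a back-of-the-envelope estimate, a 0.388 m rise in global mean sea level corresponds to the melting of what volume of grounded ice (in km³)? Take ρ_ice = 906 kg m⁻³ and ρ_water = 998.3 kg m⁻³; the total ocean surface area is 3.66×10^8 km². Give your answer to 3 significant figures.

Required water volume = Δh × A = 0.388 m × 3.66×10^14 m² = 1.420×10^14 m³ = 1.420×10^5 km³.
Ice volume = water volume × ρ_w/ρ_ice = 1.420×10^5 × 998.3/906 = 1.56×10^5 km³.

≈ 1.56×10^5 km³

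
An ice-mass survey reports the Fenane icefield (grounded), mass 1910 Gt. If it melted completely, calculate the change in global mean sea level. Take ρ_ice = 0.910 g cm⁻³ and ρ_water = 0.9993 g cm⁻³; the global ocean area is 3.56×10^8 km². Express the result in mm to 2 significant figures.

≈ 5.4 mm

Fenane: 1910 Gt = 1.910×10^15 kg; dividing by ρ_w = 0.9993 g cm⁻³ = 999.3 kg m⁻³ gives 1.911×10^12 m³ of water.
Spread over 3.56×10^14 m² of ocean, Δh = 1.911×10^12 / 3.56×10^14 = 5.37×10^-3 m = 5.4 mm.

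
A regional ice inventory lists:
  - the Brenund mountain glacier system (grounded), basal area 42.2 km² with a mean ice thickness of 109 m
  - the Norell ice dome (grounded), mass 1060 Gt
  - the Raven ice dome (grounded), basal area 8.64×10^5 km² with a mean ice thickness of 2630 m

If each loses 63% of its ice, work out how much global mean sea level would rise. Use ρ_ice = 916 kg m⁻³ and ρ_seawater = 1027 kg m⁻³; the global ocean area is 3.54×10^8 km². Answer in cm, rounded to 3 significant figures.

Brenund: ice volume = 42.2 km² × 109 m = 4.600 km³; 0.63 × 4.600 × (916/1027) = 2.585 km³ of water.
Norell: 0.63 × 1060 Gt = 6.678×10^14 kg; dividing by ρ_w = 1027 kg m⁻³ gives 6.502×10^11 m³ of water.
Raven: ice volume = 8.64×10^5 km² × 2630 m = 2.272×10^6 km³; 0.63 × 2.272×10^6 × (916/1027) = 1.277×10^6 km³ of water.
Total added water ≈ 1.277×10^15 m³ over 3.54×10^14 m² → Δh = 3.61 m = 361 cm.

≈ 361 cm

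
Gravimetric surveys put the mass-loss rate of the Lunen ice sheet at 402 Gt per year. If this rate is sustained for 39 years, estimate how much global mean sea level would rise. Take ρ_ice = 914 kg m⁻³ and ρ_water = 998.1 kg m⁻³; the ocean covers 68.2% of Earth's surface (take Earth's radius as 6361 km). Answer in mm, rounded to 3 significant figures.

≈ 45.3 mm

Total mass lost = 402 Gt/yr × 39 yr = 1.568×10^4 Gt = 1.568×10^16 kg.
ρ_w = 998.1 kg m⁻³, so water volume = 1.568×10^16 / 998.1 = 1.571×10^13 m³.
Δh = 1.571×10^13 / 3.47×10^14 = 0.0453 m = 45.3 mm.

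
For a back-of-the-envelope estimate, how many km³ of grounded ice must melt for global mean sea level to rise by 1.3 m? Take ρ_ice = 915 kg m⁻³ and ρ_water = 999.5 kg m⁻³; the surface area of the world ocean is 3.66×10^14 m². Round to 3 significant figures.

Required water volume = Δh × A = 1.3 m × 3.66×10^14 m² = 4.758×10^14 m³ = 4.758×10^5 km³.
Ice volume = water volume × ρ_w/ρ_ice = 4.758×10^5 × 999.5/915 = 5.20×10^5 km³.

≈ 5.20×10^5 km³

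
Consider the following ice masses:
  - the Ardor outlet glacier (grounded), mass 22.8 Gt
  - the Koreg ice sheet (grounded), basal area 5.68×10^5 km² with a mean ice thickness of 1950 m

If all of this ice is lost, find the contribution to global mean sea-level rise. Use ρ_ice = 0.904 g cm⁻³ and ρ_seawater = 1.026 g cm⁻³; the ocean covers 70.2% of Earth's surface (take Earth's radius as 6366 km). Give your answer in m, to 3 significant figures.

≈ 2.73 m

Ardor: 22.8 Gt = 2.280×10^13 kg; dividing by ρ_w = 1.026 g cm⁻³ = 1026 kg m⁻³ gives 2.222×10^10 m³ of water.
Koreg: ice volume = 5.68×10^5 km² × 1950 m = 1.108×10^6 km³; 1.108×10^6 × (904/1026) = 9.759×10^5 km³ of water.
Total added water ≈ 9.759×10^14 m³ over 3.58×10^14 m² → Δh = 2.73 m.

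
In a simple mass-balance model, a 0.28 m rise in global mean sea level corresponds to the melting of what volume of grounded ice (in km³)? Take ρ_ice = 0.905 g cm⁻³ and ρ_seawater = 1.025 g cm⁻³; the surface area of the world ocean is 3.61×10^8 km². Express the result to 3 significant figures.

Required water volume = Δh × A = 0.28 m × 3.61×10^14 m² = 1.011×10^14 m³ = 1.011×10^5 km³.
Ice volume = water volume × ρ_w/ρ_ice = 1.011×10^5 × 1025/905 = 1.14×10^5 km³.

≈ 1.14×10^5 km³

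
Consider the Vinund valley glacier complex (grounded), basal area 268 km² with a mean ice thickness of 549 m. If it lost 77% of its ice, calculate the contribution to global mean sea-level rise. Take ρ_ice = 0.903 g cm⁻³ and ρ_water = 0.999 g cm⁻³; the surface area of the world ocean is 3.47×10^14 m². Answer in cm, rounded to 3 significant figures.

Vinund: ice volume = 268 km² × 549 m = 147.1 km³; 0.77 × 147.1 × (903/999) = 102.4 km³ of water.
Spread over 3.47×10^14 m² of ocean, Δh = 1.024×10^11 / 3.47×10^14 = 2.95×10^-4 m = 0.0295 cm.

≈ 0.0295 cm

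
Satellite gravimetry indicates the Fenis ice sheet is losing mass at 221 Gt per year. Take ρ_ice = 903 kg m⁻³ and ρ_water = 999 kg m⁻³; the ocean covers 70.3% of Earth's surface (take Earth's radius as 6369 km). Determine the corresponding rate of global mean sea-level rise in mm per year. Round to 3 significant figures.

≈ 0.617 mm/yr

ρ_w = 999 kg m⁻³. Annual water volume added = 221 Gt / ρ_w = 2.210×10^14 kg / 999 kg m⁻³ = 2.212×10^11 m³.
Δh per year = 2.212×10^11 / 3.58×10^14 = 6.17×10^-4 m = 0.617 mm.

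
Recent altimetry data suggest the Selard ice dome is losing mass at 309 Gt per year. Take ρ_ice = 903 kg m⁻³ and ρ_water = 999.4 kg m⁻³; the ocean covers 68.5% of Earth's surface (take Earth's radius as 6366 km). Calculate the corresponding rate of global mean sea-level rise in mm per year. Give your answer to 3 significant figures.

≈ 0.886 mm/yr

ρ_w = 999.4 kg m⁻³. Annual water volume added = 309 Gt / ρ_w = 3.090×10^14 kg / 999.4 kg m⁻³ = 3.092×10^11 m³.
Δh per year = 3.092×10^11 / 3.49×10^14 = 8.86×10^-4 m = 0.886 mm.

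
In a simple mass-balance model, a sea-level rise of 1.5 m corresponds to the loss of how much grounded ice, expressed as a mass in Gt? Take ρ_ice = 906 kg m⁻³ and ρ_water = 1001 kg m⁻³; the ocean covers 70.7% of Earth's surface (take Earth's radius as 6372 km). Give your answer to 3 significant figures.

Required water volume = Δh × A = 1.5 m × 3.61×10^14 m² = 5.411×10^14 m³.
ρ_w = 1001 kg m⁻³, so the mass of water = 5.411×10^14 m³ × 1001 kg m⁻³ = 5.416×10^17 kg = 5.42×10^5 Gt (and the same mass of ice, by conservation).

≈ 5.42×10^5 Gt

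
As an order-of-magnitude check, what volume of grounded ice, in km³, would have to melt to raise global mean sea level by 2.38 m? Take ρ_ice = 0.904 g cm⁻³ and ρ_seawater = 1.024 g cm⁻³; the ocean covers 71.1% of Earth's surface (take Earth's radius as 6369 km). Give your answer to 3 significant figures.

Required water volume = Δh × A = 2.38 m × 3.62×10^14 m² = 8.626×10^14 m³ = 8.626×10^5 km³.
Ice volume = water volume × ρ_w/ρ_ice = 8.626×10^5 × 1024/904 = 9.77×10^5 km³.

≈ 9.77×10^5 km³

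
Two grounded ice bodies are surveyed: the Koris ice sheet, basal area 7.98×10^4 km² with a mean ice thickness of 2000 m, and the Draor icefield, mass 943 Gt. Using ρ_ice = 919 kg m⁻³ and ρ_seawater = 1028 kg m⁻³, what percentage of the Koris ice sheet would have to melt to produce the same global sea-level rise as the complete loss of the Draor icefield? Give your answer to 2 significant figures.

Equal sea-level rise means equal mass of meltwater, i.e. equal mass of ice lost.
Ice mass of Draor: 9.430×10^14 kg; ice mass of Koris: 1.467×10^17 kg.
Fraction required = 9.430×10^14 / 1.467×10^17 = 6.43×10^-3 → 0.64 %.

≈ 0.64 %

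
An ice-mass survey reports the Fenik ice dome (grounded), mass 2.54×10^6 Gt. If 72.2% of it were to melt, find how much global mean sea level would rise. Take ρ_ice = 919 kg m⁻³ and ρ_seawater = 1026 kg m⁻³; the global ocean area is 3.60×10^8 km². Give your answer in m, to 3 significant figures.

Fenik: 0.722 × 2.54×10^6 Gt = 1.834×10^18 kg; dividing by ρ_w = 1026 kg m⁻³ gives 1.787×10^15 m³ of water.
Spread over 3.60×10^14 m² of ocean, Δh = 1.787×10^15 / 3.60×10^14 = 4.97 m.

≈ 4.97 m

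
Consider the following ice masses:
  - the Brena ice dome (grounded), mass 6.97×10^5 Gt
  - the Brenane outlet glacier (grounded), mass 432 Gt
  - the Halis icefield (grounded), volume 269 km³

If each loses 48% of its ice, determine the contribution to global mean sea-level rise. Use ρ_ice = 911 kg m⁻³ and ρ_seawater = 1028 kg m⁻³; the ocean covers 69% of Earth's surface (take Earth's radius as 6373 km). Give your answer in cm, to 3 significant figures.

Brena: 0.48 × 6.97×10^5 Gt = 3.346×10^17 kg; dividing by ρ_w = 1028 kg m⁻³ gives 3.254×10^14 m³ of water.
Brenane: 0.48 × 432 Gt = 2.074×10^14 kg; dividing by ρ_w = 1028 kg m⁻³ gives 2.017×10^11 m³ of water.
Halis: 0.48 × 269 km³ × (911/1028) = 114.4 km³ of water.
Total added water ≈ 3.258×10^14 m³ over 3.52×10^14 m² → Δh = 0.925 m = 92.5 cm.

≈ 92.5 cm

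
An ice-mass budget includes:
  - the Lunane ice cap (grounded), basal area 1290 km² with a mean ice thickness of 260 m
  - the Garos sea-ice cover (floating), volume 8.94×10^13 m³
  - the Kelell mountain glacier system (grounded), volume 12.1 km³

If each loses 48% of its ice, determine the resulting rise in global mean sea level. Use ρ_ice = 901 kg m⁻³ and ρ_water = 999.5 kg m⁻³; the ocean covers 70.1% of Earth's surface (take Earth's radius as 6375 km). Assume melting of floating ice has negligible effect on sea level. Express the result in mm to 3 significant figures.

Lunane: ice volume = 1290 km² × 260 m = 335.4 km³; 0.48 × 335.4 × (901/999.5) = 145.1 km³ of water.
The Garos sea-ice cover is floating and already displaces its own weight of water, so its melt adds essentially nothing to sea level.
Kelell: 0.48 × 12.1 km³ × (901/999.5) = 5.236 km³ of water.
Total added water ≈ 1.504×10^11 m³ over 3.58×10^14 m² → Δh = 4.20×10^-4 m = 0.420 mm.

≈ 0.420 mm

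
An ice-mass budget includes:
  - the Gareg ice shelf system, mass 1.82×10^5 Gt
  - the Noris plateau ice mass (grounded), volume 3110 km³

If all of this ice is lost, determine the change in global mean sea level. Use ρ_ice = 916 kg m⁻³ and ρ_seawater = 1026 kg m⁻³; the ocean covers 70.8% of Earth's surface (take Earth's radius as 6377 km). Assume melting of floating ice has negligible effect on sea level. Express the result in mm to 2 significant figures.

The Gareg ice shelf system is floating and already displaces its own weight of water, so its melt adds essentially nothing to sea level.
Noris: 3110 km³ × (916/1026) = 2777 km³ of water.
Total added water ≈ 2.777×10^12 m³ over 3.62×10^14 m² → Δh = 7.67×10^-3 m = 7.7 mm.

≈ 7.7 mm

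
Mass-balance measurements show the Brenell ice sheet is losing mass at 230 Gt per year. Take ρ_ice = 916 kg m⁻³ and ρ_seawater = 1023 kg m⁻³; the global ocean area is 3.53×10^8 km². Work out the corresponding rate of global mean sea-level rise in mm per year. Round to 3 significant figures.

ρ_w = 1023 kg m⁻³. Annual water volume added = 230 Gt / ρ_w = 2.300×10^14 kg / 1023 kg m⁻³ = 2.248×10^11 m³.
Δh per year = 2.248×10^11 / 3.53×10^14 = 6.37×10^-4 m = 0.637 mm.

≈ 0.637 mm/yr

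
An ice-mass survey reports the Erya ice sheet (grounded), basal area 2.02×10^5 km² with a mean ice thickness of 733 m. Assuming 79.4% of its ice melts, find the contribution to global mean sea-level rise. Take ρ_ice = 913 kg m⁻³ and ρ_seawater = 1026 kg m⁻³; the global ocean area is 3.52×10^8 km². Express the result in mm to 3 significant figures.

≈ 297 mm

Erya: ice volume = 2.02×10^5 km² × 733 m = 1.481×10^5 km³; 0.794 × 1.481×10^5 × (913/1026) = 1.046×10^5 km³ of water.
Spread over 3.52×10^14 m² of ocean, Δh = 1.046×10^14 / 3.52×10^14 = 0.297 m = 297 mm.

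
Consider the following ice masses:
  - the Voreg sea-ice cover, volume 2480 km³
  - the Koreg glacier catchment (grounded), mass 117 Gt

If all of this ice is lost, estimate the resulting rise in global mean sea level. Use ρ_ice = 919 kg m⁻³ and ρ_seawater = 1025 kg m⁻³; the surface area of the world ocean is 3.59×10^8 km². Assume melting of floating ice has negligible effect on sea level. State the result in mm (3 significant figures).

The Voreg sea-ice cover is floating and already displaces its own weight of water, so its melt adds essentially nothing to sea level.
Koreg: 117 Gt = 1.170×10^14 kg; dividing by ρ_w = 1025 kg m⁻³ gives 1.141×10^11 m³ of water.
Total added water ≈ 1.141×10^11 m³ over 3.59×10^14 m² → Δh = 3.18×10^-4 m = 0.318 mm.

≈ 0.318 mm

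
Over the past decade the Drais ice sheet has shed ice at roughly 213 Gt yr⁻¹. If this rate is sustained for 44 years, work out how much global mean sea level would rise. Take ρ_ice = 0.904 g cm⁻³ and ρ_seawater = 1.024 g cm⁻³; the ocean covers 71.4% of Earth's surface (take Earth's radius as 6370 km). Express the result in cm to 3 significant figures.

≈ 2.51 cm

Total mass lost = 213 Gt/yr × 44 yr = 9372 Gt = 9.372×10^15 kg.
ρ_w = 1.024 g cm⁻³ = 1024 kg m⁻³, so water volume = 9.372×10^15 / 1024 = 9.152×10^12 m³.
Δh = 9.152×10^12 / 3.64×10^14 = 0.0251 m = 2.51 cm.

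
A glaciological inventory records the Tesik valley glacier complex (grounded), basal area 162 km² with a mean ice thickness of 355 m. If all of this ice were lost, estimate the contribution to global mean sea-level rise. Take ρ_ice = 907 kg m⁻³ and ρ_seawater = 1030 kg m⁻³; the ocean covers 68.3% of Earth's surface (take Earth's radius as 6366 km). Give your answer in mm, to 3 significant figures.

Tesik: ice volume = 162 km² × 355 m = 57.51 km³; 57.51 × (907/1030) = 50.64 km³ of water.
Spread over 3.48×10^14 m² of ocean, Δh = 5.064×10^10 / 3.48×10^14 = 1.46×10^-4 m = 0.146 mm.

≈ 0.146 mm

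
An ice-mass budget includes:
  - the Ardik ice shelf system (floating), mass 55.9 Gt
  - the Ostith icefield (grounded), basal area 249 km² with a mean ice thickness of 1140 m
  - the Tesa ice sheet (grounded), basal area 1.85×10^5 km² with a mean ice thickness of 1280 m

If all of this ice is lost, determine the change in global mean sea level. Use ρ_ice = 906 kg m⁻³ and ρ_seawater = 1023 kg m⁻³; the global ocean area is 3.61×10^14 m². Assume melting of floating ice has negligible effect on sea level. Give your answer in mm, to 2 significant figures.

The Ardik ice shelf system is floating and already displaces its own weight of water, so its melt adds essentially nothing to sea level.
Ostith: ice volume = 249 km² × 1140 m = 283.9 km³; 283.9 × (906/1023) = 251.4 km³ of water.
Tesa: ice volume = 1.85×10^5 km² × 1280 m = 2.368×10^5 km³; 2.368×10^5 × (906/1023) = 2.097×10^5 km³ of water.
Total added water ≈ 2.100×10^14 m³ over 3.61×10^14 m² → Δh = 0.582 m = 580 mm.

≈ 580 mm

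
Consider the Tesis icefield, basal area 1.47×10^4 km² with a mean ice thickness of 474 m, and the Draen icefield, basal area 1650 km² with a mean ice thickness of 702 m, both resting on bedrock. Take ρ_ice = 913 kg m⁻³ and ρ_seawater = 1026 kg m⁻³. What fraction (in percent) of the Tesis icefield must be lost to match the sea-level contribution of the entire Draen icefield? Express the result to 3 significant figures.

Equal sea-level rise means equal mass of meltwater, i.e. equal mass of ice lost.
Ice mass of Draen: 1.058×10^15 kg; ice mass of Tesis: 6.362×10^15 kg.
Fraction required = 1.058×10^15 / 6.362×10^15 = 0.166 → 16.6 %.

≈ 16.6 %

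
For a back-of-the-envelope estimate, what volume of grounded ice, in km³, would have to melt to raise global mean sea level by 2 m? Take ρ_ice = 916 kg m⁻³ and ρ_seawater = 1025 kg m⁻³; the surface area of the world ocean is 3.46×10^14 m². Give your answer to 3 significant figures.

≈ 7.74×10^5 km³

Required water volume = Δh × A = 2 m × 3.46×10^14 m² = 6.920×10^14 m³ = 6.920×10^5 km³.
Ice volume = water volume × ρ_w/ρ_ice = 6.920×10^5 × 1025/916 = 7.74×10^5 km³.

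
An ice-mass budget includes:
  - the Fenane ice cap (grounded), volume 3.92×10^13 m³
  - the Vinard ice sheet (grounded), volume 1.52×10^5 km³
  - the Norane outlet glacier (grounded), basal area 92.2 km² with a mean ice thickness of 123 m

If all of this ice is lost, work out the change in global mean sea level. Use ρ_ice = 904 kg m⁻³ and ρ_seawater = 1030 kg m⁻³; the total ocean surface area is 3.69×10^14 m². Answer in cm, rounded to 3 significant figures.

≈ 45.5 cm

Fenane: 3.92×10^13 m³ × (904/1030) = 3.440×10^13 m³ of water.
Vinard: 1.52×10^5 km³ × (904/1030) = 1.334×10^5 km³ of water.
Norane: ice volume = 92.2 km² × 123 m = 11.34 km³; 11.34 × (904/1030) = 9.953 km³ of water.
Total added water ≈ 1.678×10^14 m³ over 3.69×10^14 m² → Δh = 0.455 m = 45.5 cm.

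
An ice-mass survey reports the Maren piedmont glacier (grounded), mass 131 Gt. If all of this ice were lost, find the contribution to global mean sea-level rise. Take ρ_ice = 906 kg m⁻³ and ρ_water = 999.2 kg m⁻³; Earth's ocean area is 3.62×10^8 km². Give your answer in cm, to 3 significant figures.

Maren: 131 Gt = 1.310×10^14 kg; dividing by ρ_w = 999.2 kg m⁻³ gives 1.311×10^11 m³ of water.
Spread over 3.62×10^14 m² of ocean, Δh = 1.311×10^11 / 3.62×10^14 = 3.62×10^-4 m = 0.0362 cm.

≈ 0.0362 cm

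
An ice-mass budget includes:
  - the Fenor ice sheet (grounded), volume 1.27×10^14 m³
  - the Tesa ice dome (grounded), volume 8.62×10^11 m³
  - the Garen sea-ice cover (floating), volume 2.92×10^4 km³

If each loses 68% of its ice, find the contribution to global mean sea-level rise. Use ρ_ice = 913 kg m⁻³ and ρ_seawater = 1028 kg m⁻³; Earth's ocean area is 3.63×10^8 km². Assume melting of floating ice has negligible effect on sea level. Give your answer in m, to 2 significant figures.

≈ 0.21 m

Fenor: 0.68 × 1.27×10^14 m³ × (913/1028) = 7.670×10^13 m³ of water.
Tesa: 0.68 × 8.62×10^11 m³ × (913/1028) = 5.206×10^11 m³ of water.
The Garen sea-ice cover is floating and already displaces its own weight of water, so its melt adds essentially nothing to sea level.
Total added water ≈ 7.722×10^13 m³ over 3.63×10^14 m² → Δh = 0.213 m.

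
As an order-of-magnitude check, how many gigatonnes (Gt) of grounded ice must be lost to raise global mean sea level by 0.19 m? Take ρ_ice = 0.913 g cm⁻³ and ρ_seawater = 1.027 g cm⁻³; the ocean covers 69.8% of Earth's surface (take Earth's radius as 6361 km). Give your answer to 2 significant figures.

≈ 6.9×10^4 Gt

Required water volume = Δh × A = 0.19 m × 3.55×10^14 m² = 6.743×10^13 m³.
ρ_w = 1.027 g cm⁻³ = 1027 kg m⁻³, so the mass of water = 6.743×10^13 m³ × 1027 kg m⁻³ = 6.925×10^16 kg = 6.9×10^4 Gt (and the same mass of ice, by conservation).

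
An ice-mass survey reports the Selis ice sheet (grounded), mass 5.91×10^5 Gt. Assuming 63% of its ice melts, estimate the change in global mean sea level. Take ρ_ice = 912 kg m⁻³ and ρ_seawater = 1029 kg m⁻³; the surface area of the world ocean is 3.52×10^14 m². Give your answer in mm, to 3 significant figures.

≈ 1030 mm

Selis: 0.63 × 5.91×10^5 Gt = 3.723×10^17 kg; dividing by ρ_w = 1029 kg m⁻³ gives 3.618×10^14 m³ of water.
Spread over 3.52×10^14 m² of ocean, Δh = 3.618×10^14 / 3.52×10^14 = 1.03 m = 1030 mm.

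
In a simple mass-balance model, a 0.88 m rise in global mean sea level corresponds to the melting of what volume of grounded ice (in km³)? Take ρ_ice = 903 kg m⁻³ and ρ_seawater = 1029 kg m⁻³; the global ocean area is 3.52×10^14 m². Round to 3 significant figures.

≈ 3.53×10^5 km³

Required water volume = Δh × A = 0.88 m × 3.52×10^14 m² = 3.098×10^14 m³ = 3.098×10^5 km³.
Ice volume = water volume × ρ_w/ρ_ice = 3.098×10^5 × 1029/903 = 3.53×10^5 km³.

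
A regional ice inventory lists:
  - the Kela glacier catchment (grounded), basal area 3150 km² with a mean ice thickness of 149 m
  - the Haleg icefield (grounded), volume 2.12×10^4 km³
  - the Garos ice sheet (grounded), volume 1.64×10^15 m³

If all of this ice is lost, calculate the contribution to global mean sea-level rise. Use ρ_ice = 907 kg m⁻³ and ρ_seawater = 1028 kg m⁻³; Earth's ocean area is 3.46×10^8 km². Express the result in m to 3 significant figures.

Kela: ice volume = 3150 km² × 149 m = 469.4 km³; 469.4 × (907/1028) = 414.1 km³ of water.
Haleg: 2.12×10^4 km³ × (907/1028) = 1.870×10^4 km³ of water.
Garos: 1.64×10^15 m³ × (907/1028) = 1.447×10^15 m³ of water.
Total added water ≈ 1.466×10^15 m³ over 3.46×10^14 m² → Δh = 4.24 m.

≈ 4.24 m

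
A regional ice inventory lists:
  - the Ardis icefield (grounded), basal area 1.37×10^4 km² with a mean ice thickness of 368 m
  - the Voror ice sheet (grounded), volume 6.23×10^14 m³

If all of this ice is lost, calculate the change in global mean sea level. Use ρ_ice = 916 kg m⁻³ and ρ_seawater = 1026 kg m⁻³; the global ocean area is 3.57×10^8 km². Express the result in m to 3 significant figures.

Ardis: ice volume = 1.37×10^4 km² × 368 m = 5042 km³; 5042 × (916/1026) = 4501 km³ of water.
Voror: 6.23×10^14 m³ × (916/1026) = 5.562×10^14 m³ of water.
Total added water ≈ 5.607×10^14 m³ over 3.57×10^14 m² → Δh = 1.57 m.

≈ 1.57 m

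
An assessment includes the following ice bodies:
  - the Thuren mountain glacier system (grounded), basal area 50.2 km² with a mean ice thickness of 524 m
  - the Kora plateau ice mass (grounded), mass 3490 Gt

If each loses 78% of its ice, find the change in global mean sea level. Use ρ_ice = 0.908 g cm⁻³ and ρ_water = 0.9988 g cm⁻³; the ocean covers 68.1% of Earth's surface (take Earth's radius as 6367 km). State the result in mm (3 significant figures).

≈ 7.91 mm

Thuren: ice volume = 50.2 km² × 524 m = 26.30 km³; 0.78 × 26.30 × (908/998.8) = 18.65 km³ of water.
Kora: 0.78 × 3490 Gt = 2.722×10^15 kg; dividing by ρ_w = 0.9988 g cm⁻³ = 998.8 kg m⁻³ gives 2.725×10^12 m³ of water.
Total added water ≈ 2.744×10^12 m³ over 3.47×10^14 m² → Δh = 7.91×10^-3 m = 7.91 mm.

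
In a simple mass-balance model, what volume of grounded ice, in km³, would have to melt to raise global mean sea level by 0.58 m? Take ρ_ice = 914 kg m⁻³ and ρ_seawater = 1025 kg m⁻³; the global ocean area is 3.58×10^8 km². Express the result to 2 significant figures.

Required water volume = Δh × A = 0.58 m × 3.58×10^14 m² = 2.076×10^14 m³ = 2.076×10^5 km³.
Ice volume = water volume × ρ_w/ρ_ice = 2.076×10^5 × 1025/914 = 2.3×10^5 km³.

≈ 2.3×10^5 km³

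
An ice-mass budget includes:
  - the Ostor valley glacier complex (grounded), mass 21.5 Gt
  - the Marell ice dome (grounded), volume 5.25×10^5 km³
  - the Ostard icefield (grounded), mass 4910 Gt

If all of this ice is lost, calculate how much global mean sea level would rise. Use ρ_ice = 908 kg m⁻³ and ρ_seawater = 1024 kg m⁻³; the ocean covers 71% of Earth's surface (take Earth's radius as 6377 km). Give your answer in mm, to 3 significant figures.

≈ 1300 mm

Ostor: 21.5 Gt = 2.150×10^13 kg; dividing by ρ_w = 1024 kg m⁻³ gives 2.100×10^10 m³ of water.
Marell: 5.25×10^5 km³ × (908/1024) = 4.655×10^5 km³ of water.
Ostard: 4910 Gt = 4.910×10^15 kg; dividing by ρ_w = 1024 kg m⁻³ gives 4.795×10^12 m³ of water.
Total added water ≈ 4.703×10^14 m³ over 3.63×10^14 m² → Δh = 1.30 m = 1300 mm.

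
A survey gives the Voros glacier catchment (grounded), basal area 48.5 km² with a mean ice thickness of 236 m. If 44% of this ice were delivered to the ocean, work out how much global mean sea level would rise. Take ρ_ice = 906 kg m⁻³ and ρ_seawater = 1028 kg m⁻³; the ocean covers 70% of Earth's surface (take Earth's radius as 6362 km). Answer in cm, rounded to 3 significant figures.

≈ 1.25×10^-3 cm

Voros: ice volume = 48.5 km² × 236 m = 11.45 km³; 0.44 × 11.45 × (906/1028) = 4.439 km³ of water.
Spread over 3.56×10^14 m² of ocean, Δh = 4.439×10^9 / 3.56×10^14 = 1.25×10^-5 m = 1.25×10^-3 cm.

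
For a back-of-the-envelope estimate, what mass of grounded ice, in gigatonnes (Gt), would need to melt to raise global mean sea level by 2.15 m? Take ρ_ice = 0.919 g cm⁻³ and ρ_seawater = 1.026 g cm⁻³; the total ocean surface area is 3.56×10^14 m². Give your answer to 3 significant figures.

Required water volume = Δh × A = 2.15 m × 3.56×10^14 m² = 7.654×10^14 m³.
ρ_w = 1.026 g cm⁻³ = 1026 kg m⁻³, so the mass of water = 7.654×10^14 m³ × 1026 kg m⁻³ = 7.853×10^17 kg = 7.85×10^5 Gt (and the same mass of ice, by conservation).

≈ 7.85×10^5 Gt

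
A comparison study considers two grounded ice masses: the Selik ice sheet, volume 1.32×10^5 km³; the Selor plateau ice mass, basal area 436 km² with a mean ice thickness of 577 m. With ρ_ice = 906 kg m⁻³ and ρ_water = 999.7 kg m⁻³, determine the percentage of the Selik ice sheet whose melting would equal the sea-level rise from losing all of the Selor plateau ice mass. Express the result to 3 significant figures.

Equal sea-level rise means equal mass of meltwater, i.e. equal mass of ice lost.
Ice mass of Selor: 2.279×10^14 kg; ice mass of Selik: 1.196×10^17 kg.
Fraction required = 2.279×10^14 / 1.196×10^17 = 1.91×10^-3 → 0.191 %.

≈ 0.191 %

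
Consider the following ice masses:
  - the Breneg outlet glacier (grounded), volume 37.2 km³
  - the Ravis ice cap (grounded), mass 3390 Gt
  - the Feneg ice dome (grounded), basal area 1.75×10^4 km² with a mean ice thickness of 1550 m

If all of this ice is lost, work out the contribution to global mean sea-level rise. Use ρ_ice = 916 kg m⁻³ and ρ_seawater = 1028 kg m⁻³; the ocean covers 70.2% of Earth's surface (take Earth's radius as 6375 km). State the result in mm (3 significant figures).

≈ 76.7 mm

Breneg: 37.2 km³ × (916/1028) = 33.15 km³ of water.
Ravis: 3390 Gt = 3.390×10^15 kg; dividing by ρ_w = 1028 kg m⁻³ gives 3.298×10^12 m³ of water.
Feneg: ice volume = 1.75×10^4 km² × 1550 m = 2.712×10^4 km³; 2.712×10^4 × (916/1028) = 2.417×10^4 km³ of water.
Total added water ≈ 2.750×10^13 m³ over 3.59×10^14 m² → Δh = 0.0767 m = 76.7 mm.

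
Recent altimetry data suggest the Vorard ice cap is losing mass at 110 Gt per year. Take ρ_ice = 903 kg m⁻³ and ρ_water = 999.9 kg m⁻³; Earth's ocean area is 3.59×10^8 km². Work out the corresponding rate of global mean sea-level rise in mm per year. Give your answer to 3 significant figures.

≈ 0.306 mm/yr

ρ_w = 999.9 kg m⁻³. Annual water volume added = 110 Gt / ρ_w = 1.100×10^14 kg / 999.9 kg m⁻³ = 1.100×10^11 m³.
Δh per year = 1.100×10^11 / 3.59×10^14 = 3.06×10^-4 m = 0.306 mm.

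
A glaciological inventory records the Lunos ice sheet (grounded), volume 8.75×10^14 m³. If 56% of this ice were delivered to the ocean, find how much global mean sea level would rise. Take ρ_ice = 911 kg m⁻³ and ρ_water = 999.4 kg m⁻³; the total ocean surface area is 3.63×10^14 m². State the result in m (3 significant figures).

Lunos: 0.56 × 8.75×10^14 m³ × (911/999.4) = 4.467×10^14 m³ of water.
Spread over 3.63×10^14 m² of ocean, Δh = 4.467×10^14 / 3.63×10^14 = 1.23 m.

≈ 1.23 m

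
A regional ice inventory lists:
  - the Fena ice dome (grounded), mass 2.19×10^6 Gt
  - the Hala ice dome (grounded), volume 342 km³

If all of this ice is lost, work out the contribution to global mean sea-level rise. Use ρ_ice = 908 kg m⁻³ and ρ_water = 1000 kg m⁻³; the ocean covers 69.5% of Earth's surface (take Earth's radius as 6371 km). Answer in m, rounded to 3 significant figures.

Fena: 2.19×10^6 Gt = 2.190×10^18 kg; dividing by ρ_w = 1000 kg m⁻³ gives 2.190×10^15 m³ of water.
Hala: 342 km³ × (908/1000) = 310.5 km³ of water.
Total added water ≈ 2.190×10^15 m³ over 3.54×10^14 m² → Δh = 6.18 m.

≈ 6.18 m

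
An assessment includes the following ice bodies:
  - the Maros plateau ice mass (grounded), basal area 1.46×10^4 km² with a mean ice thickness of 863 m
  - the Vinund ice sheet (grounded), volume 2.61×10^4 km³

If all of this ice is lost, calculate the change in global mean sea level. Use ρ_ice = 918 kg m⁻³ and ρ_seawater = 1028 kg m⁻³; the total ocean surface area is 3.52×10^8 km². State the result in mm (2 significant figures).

≈ 98 mm

Maros: ice volume = 1.46×10^4 km² × 863 m = 1.260×10^4 km³; 1.260×10^4 × (918/1028) = 1.125×10^4 km³ of water.
Vinund: 2.61×10^4 km³ × (918/1028) = 2.331×10^4 km³ of water.
Total added water ≈ 3.456×10^13 m³ over 3.52×10^14 m² → Δh = 0.0982 m = 98 mm.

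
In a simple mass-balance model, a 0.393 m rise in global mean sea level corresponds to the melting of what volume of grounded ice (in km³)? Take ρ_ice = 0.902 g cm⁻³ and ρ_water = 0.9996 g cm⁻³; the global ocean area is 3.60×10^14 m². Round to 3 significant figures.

Required water volume = Δh × A = 0.393 m × 3.60×10^14 m² = 1.415×10^14 m³ = 1.415×10^5 km³.
Ice volume = water volume × ρ_w/ρ_ice = 1.415×10^5 × 999.6/902 = 1.57×10^5 km³.

≈ 1.57×10^5 km³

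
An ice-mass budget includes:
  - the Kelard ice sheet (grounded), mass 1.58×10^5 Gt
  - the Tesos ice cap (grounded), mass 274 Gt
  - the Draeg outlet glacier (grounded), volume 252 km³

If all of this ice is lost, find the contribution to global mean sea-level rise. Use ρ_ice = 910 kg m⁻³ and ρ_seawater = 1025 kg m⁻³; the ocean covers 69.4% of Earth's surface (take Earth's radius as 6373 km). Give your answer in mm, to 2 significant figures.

≈ 440 mm

Kelard: 1.58×10^5 Gt = 1.580×10^17 kg; dividing by ρ_w = 1025 kg m⁻³ gives 1.541×10^14 m³ of water.
Tesos: 274 Gt = 2.740×10^14 kg; dividing by ρ_w = 1025 kg m⁻³ gives 2.673×10^11 m³ of water.
Draeg: 252 km³ × (910/1025) = 223.7 km³ of water.
Total added water ≈ 1.546×10^14 m³ over 3.54×10^14 m² → Δh = 0.437 m = 440 mm.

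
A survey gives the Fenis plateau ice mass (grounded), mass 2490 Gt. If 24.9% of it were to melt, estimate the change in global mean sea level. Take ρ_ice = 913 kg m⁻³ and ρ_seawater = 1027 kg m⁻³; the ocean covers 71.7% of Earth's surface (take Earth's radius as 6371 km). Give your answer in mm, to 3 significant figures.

Fenis: 0.249 × 2490 Gt = 6.200×10^14 kg; dividing by ρ_w = 1027 kg m⁻³ gives 6.037×10^11 m³ of water.
Spread over 3.66×10^14 m² of ocean, Δh = 6.037×10^11 / 3.66×10^14 = 1.65×10^-3 m = 1.65 mm.

≈ 1.65 mm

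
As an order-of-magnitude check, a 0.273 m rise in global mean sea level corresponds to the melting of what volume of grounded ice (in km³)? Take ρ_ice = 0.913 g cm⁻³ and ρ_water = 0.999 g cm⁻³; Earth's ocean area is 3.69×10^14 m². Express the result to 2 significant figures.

Required water volume = Δh × A = 0.273 m × 3.69×10^14 m² = 1.007×10^14 m³ = 1.007×10^5 km³.
Ice volume = water volume × ρ_w/ρ_ice = 1.007×10^5 × 999/913 = 1.1×10^5 km³.

≈ 1.1×10^5 km³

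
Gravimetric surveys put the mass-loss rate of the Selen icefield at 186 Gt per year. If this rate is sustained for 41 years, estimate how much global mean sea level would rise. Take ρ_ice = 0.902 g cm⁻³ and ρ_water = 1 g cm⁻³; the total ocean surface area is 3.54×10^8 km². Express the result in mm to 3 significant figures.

≈ 21.5 mm

Total mass lost = 186 Gt/yr × 41 yr = 7626 Gt = 7.626×10^15 kg.
ρ_w = 1 g cm⁻³ = 1000 kg m⁻³, so water volume = 7.626×10^15 / 1000 = 7.626×10^12 m³.
Δh = 7.626×10^12 / 3.54×10^14 = 0.0215 m = 21.5 mm.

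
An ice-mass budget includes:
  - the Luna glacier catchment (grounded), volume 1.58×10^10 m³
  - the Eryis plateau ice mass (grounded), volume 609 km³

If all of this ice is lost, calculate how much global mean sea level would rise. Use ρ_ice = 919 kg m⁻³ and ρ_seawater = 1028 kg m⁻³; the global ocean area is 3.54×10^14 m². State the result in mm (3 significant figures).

≈ 1.58 mm

Luna: 1.58×10^10 m³ × (919/1028) = 1.412×10^10 m³ of water.
Eryis: 609 km³ × (919/1028) = 544.4 km³ of water.
Total added water ≈ 5.586×10^11 m³ over 3.54×10^14 m² → Δh = 1.58×10^-3 m = 1.58 mm.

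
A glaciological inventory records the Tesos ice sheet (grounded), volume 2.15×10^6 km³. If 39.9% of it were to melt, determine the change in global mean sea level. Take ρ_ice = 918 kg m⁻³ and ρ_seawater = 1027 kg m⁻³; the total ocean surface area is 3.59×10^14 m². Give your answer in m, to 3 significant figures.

≈ 2.14 m

Tesos: 0.399 × 2.15×10^6 km³ × (918/1027) = 7.668×10^5 km³ of water.
Spread over 3.59×10^14 m² of ocean, Δh = 7.668×10^14 / 3.59×10^14 = 2.14 m.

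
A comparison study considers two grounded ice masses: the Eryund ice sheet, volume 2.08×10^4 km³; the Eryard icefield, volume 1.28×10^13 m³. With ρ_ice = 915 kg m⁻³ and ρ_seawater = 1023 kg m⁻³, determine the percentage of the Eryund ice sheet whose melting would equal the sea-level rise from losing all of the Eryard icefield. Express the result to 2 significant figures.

≈ 62 %

Equal sea-level rise means equal mass of meltwater, i.e. equal mass of ice lost.
Ice mass of Eryard: 1.171×10^16 kg; ice mass of Eryund: 1.903×10^16 kg.
Fraction required = 1.171×10^16 / 1.903×10^16 = 0.615 → 62 %.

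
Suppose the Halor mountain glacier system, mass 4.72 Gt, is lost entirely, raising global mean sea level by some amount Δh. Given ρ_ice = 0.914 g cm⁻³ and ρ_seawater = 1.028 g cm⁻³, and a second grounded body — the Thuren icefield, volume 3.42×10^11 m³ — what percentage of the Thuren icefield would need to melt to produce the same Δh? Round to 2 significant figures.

≈ 1.5 %

Equal sea-level rise means equal mass of meltwater, i.e. equal mass of ice lost.
Ice mass of Halor: 4.720×10^12 kg; ice mass of Thuren: 3.126×10^14 kg.
Fraction required = 4.720×10^12 / 3.126×10^14 = 0.0151 → 1.5 %.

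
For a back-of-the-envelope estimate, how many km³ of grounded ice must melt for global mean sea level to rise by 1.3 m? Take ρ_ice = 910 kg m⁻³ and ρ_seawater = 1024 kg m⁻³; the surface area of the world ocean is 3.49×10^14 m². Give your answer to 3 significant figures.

Required water volume = Δh × A = 1.3 m × 3.49×10^14 m² = 4.537×10^14 m³ = 4.537×10^5 km³.
Ice volume = water volume × ρ_w/ρ_ice = 4.537×10^5 × 1024/910 = 5.11×10^5 km³.

≈ 5.11×10^5 km³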